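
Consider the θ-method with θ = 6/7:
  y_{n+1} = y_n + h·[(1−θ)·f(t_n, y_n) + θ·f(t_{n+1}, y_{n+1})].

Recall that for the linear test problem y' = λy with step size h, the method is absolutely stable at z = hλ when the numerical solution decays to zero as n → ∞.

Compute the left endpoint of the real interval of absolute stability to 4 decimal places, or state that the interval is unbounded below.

(−∞, 0) — no finite endpoint.

On y'=λy, z=hλ:
  y_{n+1} = y_n + z·[1/7·y_n + 6/7·y_{n+1}] ⇒ (1 − 6/7z)y_{n+1} = (1 + 1/7z)y_n
  ⇒ R(z) = (1 + 1/7z)/(1 − 6/7z).

Boundary: |R(x)|=1, x<0.
x=-0.63: |R|=0.5909
x=-2: |R|=0.2632
x=-10: |R|=0.0448
x=-100: |R|=0.1532
θ=6/7≥1/2 ⇒ |1+1/7x|<|1−6/7x| ∀x<0 ⇒ interval (−∞,0).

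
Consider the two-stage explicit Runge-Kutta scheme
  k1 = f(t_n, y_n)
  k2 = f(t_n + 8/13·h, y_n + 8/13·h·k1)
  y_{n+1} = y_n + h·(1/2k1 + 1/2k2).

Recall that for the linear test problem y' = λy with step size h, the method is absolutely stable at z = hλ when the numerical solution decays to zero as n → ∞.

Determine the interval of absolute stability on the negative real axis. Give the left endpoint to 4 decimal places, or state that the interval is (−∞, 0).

Set f=λy, z=hλ:
  k1=λy_n ⇒ h·k1=z·y_n;  k2=λ(1+8/13z)y_n ⇒ h·k2=z(1+8/13z)y_n
  y_{n+1}/y_n = 1 + 1/2z + 1/2z(1+8/13z) = 1 + z + 4/13z²
  ⇒ R(z) = 1 + z + 4/13z².

Need |R(x)|<1, x<0.
x=-1.46: |R|=0.1959
R=1: x+4/13x²=0 ⇒ x=−13/4=-3.2500; min R=1−1/(4·4/13)=0.1875>−1
Confirm numerically:
  x=-3.227: |R|=0.97716 <1
  x=-2.192: |R|=0.28642 <1
  x=-1.619: |R|=0.18751 <1
  x=-1.465: |R|=0.19538 <1
  x=-3.468: |R|=1.23262 >1
  x=-3.425: |R|=1.18442 >1
So |R|<1 on (-3.2500, 0).

(-3.2500, 0).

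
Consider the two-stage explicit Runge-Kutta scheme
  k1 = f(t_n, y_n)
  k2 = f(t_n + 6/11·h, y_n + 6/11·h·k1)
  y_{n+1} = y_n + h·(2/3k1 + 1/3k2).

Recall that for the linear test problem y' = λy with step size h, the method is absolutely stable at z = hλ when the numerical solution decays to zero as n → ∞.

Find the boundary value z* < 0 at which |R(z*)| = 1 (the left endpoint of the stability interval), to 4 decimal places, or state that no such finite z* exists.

z* = -5.5000.

On y'=λy, z=hλ:
  k1=λy_n ⇒ h·k1=z·y_n;  k2=λ(1+6/11z)y_n ⇒ h·k2=z(1+6/11z)y_n
  y_{n+1}/y_n = 1 + 2/3z + 1/3z(1+6/11z) = 1 + z + 2/11z²
  so R(z) = 1 + z + 2/11z².

Solve |R(x)|<1 on ℝ⁻.
x=-0.69: |R|=0.3966
R=1: x+2/11x²=0 ⇒ x=−11/2=-5.5000; min R=1−1/(4·2/11)=-0.3750>−1
Confirm numerically:
  x=-4.288: |R|=0.05508 <1
  x=-4.189: |R|=0.00149 <1
  x=-3.809: |R|=0.17109 <1
  x=-5.844: |R|=1.36552 >1
  x=-5.749: |R|=1.26027 >1
Stable set (-5.5000, 0).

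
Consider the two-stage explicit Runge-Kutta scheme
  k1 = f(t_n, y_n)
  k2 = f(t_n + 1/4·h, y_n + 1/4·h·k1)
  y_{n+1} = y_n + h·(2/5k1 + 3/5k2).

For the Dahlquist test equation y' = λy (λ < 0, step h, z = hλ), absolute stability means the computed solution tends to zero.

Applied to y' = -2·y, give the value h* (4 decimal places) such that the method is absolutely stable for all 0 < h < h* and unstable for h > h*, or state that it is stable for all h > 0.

Set f=λy, z=hλ:
  k1=λy_n ⇒ h·k1=z·y_n;  k2=λ(1+1/4z)y_n ⇒ h·k2=z(1+1/4z)y_n
  y_{n+1}/y_n = 1 + 2/5z + 3/5z(1+1/4z) = 1 + z + 3/20z²
  R(z) = 1 + z + 3/20z².

Find x<0 with |R(x)|<1.
x=-1.39: |R|=0.1002
R=1: x+3/20x²=0 ⇒ x=−20/3=-6.6667; min R=1−1/(4·3/20)=-0.6667>−1
Confirm numerically:
  x=-5.081: |R|=0.20852 <1
  x=-4.867: |R|=0.31385 <1
  x=-4.200: |R|=0.55400 <1
  x=-3.845: |R|=0.62740 <1
  x=-7.180: |R|=1.55286 >1
  x=-7.164: |R|=1.53443 >1
  x=-7.120: |R|=1.48416 >1
Stable set (-6.6667, 0).

(-6.6667,0); λ=-2 ⇒ h* = (20/3)/2 = 3.3333.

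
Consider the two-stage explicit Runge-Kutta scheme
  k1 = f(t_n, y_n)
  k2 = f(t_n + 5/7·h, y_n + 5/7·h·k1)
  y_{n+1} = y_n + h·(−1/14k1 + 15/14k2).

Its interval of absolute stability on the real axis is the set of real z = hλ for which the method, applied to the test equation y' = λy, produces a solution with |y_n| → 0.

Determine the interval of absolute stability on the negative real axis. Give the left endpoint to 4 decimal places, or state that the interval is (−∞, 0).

z∈(-1.3067,0).

With y'=λy (z=hλ):
  k1=λy_n ⇒ h·k1=z·y_n;  k2=λ(1+5/7z)y_n ⇒ h·k2=z(1+5/7z)y_n
  y_{n+1}/y_n = 1 − 1/14z + 15/14z(1+5/7z) = 1 + z + 75/98z²
  ⇒ R(z) = 1 + z + 75/98z².

Boundary: |R(x)|=1, x<0.
x=-1.17: |R|=0.8776
R=1: x+75/98x²=0 ⇒ x=−98/75=-1.3067; min R=1−1/(4·75/98)=0.6733>−1
Confirm numerically:
  x=-1.078: |R|=0.81135 <1
  x=-0.890: |R|=0.71620 <1
  x=-0.772: |R|=0.68411 <1
  x=-0.701: |R|=0.67507 <1
  x=-1.900: |R|=1.86276 >1
  x=-1.449: |R|=1.15784 >1
  x=-1.428: |R|=1.13260 >1
So |R|<1 on (-1.3067, 0).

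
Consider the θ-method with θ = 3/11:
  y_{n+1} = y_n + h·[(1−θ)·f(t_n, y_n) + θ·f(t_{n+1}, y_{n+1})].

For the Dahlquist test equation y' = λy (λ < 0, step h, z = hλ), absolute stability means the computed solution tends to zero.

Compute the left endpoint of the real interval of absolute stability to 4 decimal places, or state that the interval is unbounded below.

On y'=λy, z=hλ:
  y_{n+1} = y_n + z·[8/11·y_n + 3/11·y_{n+1}] ⇒ (1 − 3/11z)y_{n+1} = (1 + 8/11z)y_n
  so R(z) = (1 + 8/11z)/(1 − 3/11z).

Solve |R(x)|<1 on ℝ⁻.
x=-0.84: |R|=0.3166
R=−1: 1+8/11x = −1+3/11x ⇒ -5/11x=2 ⇒ x=2/(-5/11)=-4.4000
Confirm numerically:
  x=-3.198: |R|=0.70817 <1
  x=-2.764: |R|=0.57599 <1
  x=-2.752: |R|=0.57208 <1
  x=-2.673: |R|=0.54598 <1
  x=-4.809: |R|=1.08043 >1
  x=-4.674: |R|=1.05475 >1
So |R|<1 on (-4.4000, 0).

left endpoint -4.4000.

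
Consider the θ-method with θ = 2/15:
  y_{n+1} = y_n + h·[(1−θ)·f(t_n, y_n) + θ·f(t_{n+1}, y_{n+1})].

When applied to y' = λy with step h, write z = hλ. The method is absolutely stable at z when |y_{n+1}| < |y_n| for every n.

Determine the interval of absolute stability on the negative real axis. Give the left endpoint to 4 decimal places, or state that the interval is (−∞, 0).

z∈(-2.7273,0).

On y'=λy, z=hλ:
  y_{n+1} = y_n + z·[13/15·y_n + 2/15·y_{n+1}] ⇒ (1 − 2/15z)y_{n+1} = (1 + 13/15z)y_n
  R(z) = (1 + 13/15z)/(1 − 2/15z).

Solve |R(x)|<1 on ℝ⁻.
x=-1.77: |R|=0.4320
R=−1: 1+13/15x = −1+2/15x ⇒ -11/15x=2 ⇒ x=2/(-11/15)=-2.7273
Confirm numerically:
  x=-2.684: |R|=0.97663 <1
  x=-2.581: |R|=0.92020 <1
  x=-1.694: |R|=0.38188 <1
  x=-3.094: |R|=1.19039 >1
  x=-2.854: |R|=1.06732 >1
  x=-2.808: |R|=1.04307 >1
So |R|<1 on (-2.7273, 0).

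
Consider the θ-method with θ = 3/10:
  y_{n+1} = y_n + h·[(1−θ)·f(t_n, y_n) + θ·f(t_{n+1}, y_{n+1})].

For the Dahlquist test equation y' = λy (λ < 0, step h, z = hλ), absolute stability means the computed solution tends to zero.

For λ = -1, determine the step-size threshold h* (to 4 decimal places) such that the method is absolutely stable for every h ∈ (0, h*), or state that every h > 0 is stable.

With y'=λy (z=hλ):
  y_{n+1} = y_n + z·[7/10·y_n + 3/10·y_{n+1}] ⇒ (1 − 3/10z)y_{n+1} = (1 + 7/10z)y_n
  so R(z) = (1 + 7/10z)/(1 − 3/10z).

Need |R(x)|<1, x<0.
x=-0.78: |R|=0.3679
R=−1: 1+7/10x = −1+3/10x ⇒ -2/5x=2 ⇒ x=2/(-2/5)=-5.0000
Confirm numerically:
  x=-3.717: |R|=0.75736 <1
  x=-3.117: |R|=0.61077 <1
  x=-2.335: |R|=0.37313 <1
  x=-5.521: |R|=1.07845 >1
  x=-5.496: |R|=1.07490 >1
  x=-5.207: |R|=1.03232 >1
Interval (-5.0000, 0).

(-5.0000,0); λ=-1 ⇒ h* = (5)/1 = 5.0000.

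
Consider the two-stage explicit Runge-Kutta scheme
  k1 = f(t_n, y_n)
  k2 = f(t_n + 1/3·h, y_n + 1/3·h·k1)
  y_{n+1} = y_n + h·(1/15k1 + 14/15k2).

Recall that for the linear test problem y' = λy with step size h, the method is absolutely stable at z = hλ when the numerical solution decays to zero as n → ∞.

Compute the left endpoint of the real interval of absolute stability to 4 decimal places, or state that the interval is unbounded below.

left endpoint -3.2143.

With y'=λy (z=hλ):
  k1=λy_n ⇒ h·k1=z·y_n;  k2=λ(1+1/3z)y_n ⇒ h·k2=z(1+1/3z)y_n
  y_{n+1}/y_n = 1 + 1/15z + 14/15z(1+1/3z) = 1 + z + 14/45z²
  R(z) = 1 + z + 14/45z².

Boundary: |R(x)|=1, x<0.
x=-0.56: |R|=0.5376
R=1: x+14/45x²=0 ⇒ x=−45/14=-3.2143; min R=1−1/(4·14/45)=0.1964>−1
Confirm numerically:
  x=-2.510: |R|=0.45003 <1
  x=-2.092: |R|=0.26957 <1
  x=-1.525: |R|=0.19853 <1
  x=-1.484: |R|=0.20115 <1
  x=-3.306: |R|=1.09433 >1
  x=-3.243: |R|=1.02897 >1
Stable set (-3.2143, 0).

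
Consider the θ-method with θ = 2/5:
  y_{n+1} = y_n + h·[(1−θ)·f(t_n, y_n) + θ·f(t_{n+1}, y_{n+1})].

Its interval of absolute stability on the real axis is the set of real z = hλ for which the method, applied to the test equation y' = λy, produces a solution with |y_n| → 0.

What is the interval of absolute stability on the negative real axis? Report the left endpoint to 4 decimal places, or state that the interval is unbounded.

(-10.0000, 0).

With y'=λy (z=hλ):
  y_{n+1} = y_n + z·[3/5·y_n + 2/5·y_{n+1}] ⇒ (1 − 2/5z)y_{n+1} = (1 + 3/5z)y_n
  R(z) = (1 + 3/5z)/(1 − 2/5z).

Find x<0 with |R(x)|<1.
x=-0.82: |R|=0.3825
R=−1: 1+3/5x = −1+2/5x ⇒ -1/5x=2 ⇒ x=2/(-1/5)=-10.0000
Confirm numerically:
  x=-7.911: |R|=0.89967 <1
  x=-7.368: |R|=0.86664 <1
  x=-5.472: |R|=0.71601 <1
  x=-10.380: |R|=1.01475 >1
  x=-10.134: |R|=1.00530 >1
So |R|<1 on (-10.0000, 0).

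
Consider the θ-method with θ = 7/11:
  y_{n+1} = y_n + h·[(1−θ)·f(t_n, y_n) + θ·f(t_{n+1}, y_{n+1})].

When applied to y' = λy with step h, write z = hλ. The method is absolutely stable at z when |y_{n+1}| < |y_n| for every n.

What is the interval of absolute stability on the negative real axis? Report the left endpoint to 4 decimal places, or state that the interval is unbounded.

On y'=λy, z=hλ:
  y_{n+1} = y_n + z·[4/11·y_n + 7/11·y_{n+1}] ⇒ (1 − 7/11z)y_{n+1} = (1 + 4/11z)y_n
  Hence R(z) = (1 + 4/11z)/(1 − 7/11z).

Boundary: |R(x)|=1, x<0.
x=-1.69: |R|=0.1857
x=-2: |R|=0.1200
x=-10: |R|=0.3580
x=-100: |R|=0.5471
θ=7/11≥1/2 ⇒ |1+4/11x|<|1−7/11x| ∀x<0 ⇒ stable on all of ℝ⁻.

unbounded; (−∞, 0).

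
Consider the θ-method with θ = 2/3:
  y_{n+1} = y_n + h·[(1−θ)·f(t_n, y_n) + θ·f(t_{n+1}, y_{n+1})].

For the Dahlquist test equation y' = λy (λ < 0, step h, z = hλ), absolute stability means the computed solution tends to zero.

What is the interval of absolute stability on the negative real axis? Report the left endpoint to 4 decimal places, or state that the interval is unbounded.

With y'=λy (z=hλ):
  y_{n+1} = y_n + z·[1/3·y_n + 2/3·y_{n+1}] ⇒ (1 − 2/3z)y_{n+1} = (1 + 1/3z)y_n
  Hence R(z) = (1 + 1/3z)/(1 − 2/3z).

Boundary: |R(x)|=1, x<0.
x=-1.36: |R|=0.2867
x=-2: |R|=0.1429
x=-10: |R|=0.3043
x=-100: |R|=0.4778
θ=2/3≥1/2 ⇒ |1+1/3x|<|1−2/3x| ∀x<0 ⇒ unbounded interval.

interval (−∞, 0).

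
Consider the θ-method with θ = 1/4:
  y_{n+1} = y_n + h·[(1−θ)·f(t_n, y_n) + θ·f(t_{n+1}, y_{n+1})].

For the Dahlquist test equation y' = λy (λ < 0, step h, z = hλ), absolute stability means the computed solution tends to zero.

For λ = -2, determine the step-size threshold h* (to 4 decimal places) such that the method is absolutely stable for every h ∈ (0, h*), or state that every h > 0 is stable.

With y'=λy (z=hλ):
  y_{n+1} = y_n + z·[3/4·y_n + 1/4·y_{n+1}] ⇒ (1 − 1/4z)y_{n+1} = (1 + 3/4z)y_n
  R(z) = (1 + 3/4z)/(1 − 1/4z).

Solve |R(x)|<1 on ℝ⁻.
x=-0.81: |R|=0.3264
R=−1: 1+3/4x = −1+1/4x ⇒ -1/2x=2 ⇒ x=2/(-1/2)=-4.0000
Confirm numerically:
  x=-2.774: |R|=0.63803 <1
  x=-2.659: |R|=0.59724 <1
  x=-1.831: |R|=0.25605 <1
  x=-4.577: |R|=1.13455 >1
  x=-4.471: |R|=1.11120 >1
  x=-4.117: |R|=1.02883 >1
So |R|<1 on (-4.0000, 0).

(-4.0000,0); λ=-2 ⇒ h* = (4)/2 = 2.0000.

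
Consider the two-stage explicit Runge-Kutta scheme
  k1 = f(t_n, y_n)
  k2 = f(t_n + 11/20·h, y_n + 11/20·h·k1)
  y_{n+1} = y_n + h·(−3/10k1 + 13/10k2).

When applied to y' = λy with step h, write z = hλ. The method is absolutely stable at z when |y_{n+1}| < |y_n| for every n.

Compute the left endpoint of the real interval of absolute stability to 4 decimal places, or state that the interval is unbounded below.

With y'=λy (z=hλ):
  k1=λy_n ⇒ h·k1=z·y_n;  k2=λ(1+11/20z)y_n ⇒ h·k2=z(1+11/20z)y_n
  y_{n+1}/y_n = 1 − 3/10z + 13/10z(1+11/20z) = 1 + z + 143/200z²
  R(z) = 1 + z + 143/200z².

Need |R(x)|<1, x<0.
x=-1.75: |R|=1.4397
R=1: x+143/200x²=0 ⇒ x=−200/143=-1.3986; min R=1−1/(4·143/200)=0.6503>−1
Confirm numerically:
  x=-1.306: |R|=0.91353 <1
  x=-0.699: |R|=0.65035 <1
  x=-0.689: |R|=0.65043 <1
  x=-1.870: |R|=1.63028 >1
  x=-1.633: |R|=1.27368 >1
Stable set (-1.3986, 0).

z* = -1.3986.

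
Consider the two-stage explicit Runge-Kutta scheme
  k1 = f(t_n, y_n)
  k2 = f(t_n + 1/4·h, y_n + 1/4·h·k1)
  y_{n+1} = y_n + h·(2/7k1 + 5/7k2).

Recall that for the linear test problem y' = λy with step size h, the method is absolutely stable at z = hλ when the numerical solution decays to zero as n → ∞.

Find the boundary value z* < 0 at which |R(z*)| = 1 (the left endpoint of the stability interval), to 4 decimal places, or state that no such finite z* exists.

z* = -5.6000.

Test eqn y'=λy, z=hλ:
  k1=λy_n ⇒ h·k1=z·y_n;  k2=λ(1+1/4z)y_n ⇒ h·k2=z(1+1/4z)y_n
  y_{n+1}/y_n = 1 + 2/7z + 5/7z(1+1/4z) = 1 + z + 5/28z²
  R(z) = 1 + z + 5/28z².

Find x<0 with |R(x)|<1.
x=-0.38: |R|=0.6458
R=1: x+5/28x²=0 ⇒ x=−28/5=-5.6000; min R=1−1/(4·5/28)=-0.4000>−1
Confirm numerically:
  x=-2.950: |R|=0.39598 <1
  x=-2.615: |R|=0.39389 <1
  x=-2.476: |R|=0.38125 <1
  x=-2.332: |R|=0.36089 <1
  x=-6.063: |R|=1.50128 >1
  x=-5.737: |R|=1.14035 >1
  x=-5.711: |R|=1.11320 >1
Stable set (-5.6000, 0).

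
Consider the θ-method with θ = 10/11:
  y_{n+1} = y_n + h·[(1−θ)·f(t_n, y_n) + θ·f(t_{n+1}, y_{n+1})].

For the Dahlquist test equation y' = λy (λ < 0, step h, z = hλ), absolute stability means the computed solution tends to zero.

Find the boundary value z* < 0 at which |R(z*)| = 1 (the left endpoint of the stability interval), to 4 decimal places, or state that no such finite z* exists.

(−∞, 0) — no finite endpoint.

On y'=λy, z=hλ:
  y_{n+1} = y_n + z·[1/11·y_n + 10/11·y_{n+1}] ⇒ (1 − 10/11z)y_{n+1} = (1 + 1/11z)y_n
  so R(z) = (1 + 1/11z)/(1 − 10/11z).

Solve |R(x)|<1 on ℝ⁻.
x=-1.57: |R|=0.3532
x=-2: |R|=0.2903
x=-10: |R|=0.0090
x=-100: |R|=0.0880
θ=10/11≥1/2 ⇒ |1+1/11x|<|1−10/11x| ∀x<0 ⇒ stable on all of ℝ⁻.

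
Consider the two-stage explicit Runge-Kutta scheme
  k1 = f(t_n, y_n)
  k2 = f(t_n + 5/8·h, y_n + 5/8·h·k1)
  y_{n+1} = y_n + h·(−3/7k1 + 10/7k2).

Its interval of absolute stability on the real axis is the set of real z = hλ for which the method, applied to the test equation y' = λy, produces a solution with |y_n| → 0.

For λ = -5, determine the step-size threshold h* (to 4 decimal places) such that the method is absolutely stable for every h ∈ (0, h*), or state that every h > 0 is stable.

Set f=λy, z=hλ:
  k1=λy_n ⇒ h·k1=z·y_n;  k2=λ(1+5/8z)y_n ⇒ h·k2=z(1+5/8z)y_n
  y_{n+1}/y_n = 1 − 3/7z + 10/7z(1+5/8z) = 1 + z + 25/28z²
  R(z) = 1 + z + 25/28z².

Solve |R(x)|<1 on ℝ⁻.
x=-1.42: |R|=1.3804
R=1: x+25/28x²=0 ⇒ x=−28/25=-1.1200; min R=1−1/(4·25/28)=0.7200>−1
Confirm numerically:
  x=-0.857: |R|=0.79876 <1
  x=-0.619: |R|=0.72311 <1
  x=-0.519: |R|=0.72150 <1
  x=-1.607: |R|=1.69876 >1
  x=-1.360: |R|=1.29143 >1
  x=-1.222: |R|=1.11129 >1
Stable set (-1.1200, 0).

(-1.1200,0); λ=-5 ⇒ h* = (28/25)/5 = 0.2240.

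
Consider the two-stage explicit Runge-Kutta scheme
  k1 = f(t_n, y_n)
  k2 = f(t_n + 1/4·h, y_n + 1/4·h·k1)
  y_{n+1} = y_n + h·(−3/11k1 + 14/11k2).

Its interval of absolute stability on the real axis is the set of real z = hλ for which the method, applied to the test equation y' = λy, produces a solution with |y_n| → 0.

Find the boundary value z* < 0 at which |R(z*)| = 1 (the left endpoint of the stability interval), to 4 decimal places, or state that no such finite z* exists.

Test eqn y'=λy, z=hλ:
  k1=λy_n ⇒ h·k1=z·y_n;  k2=λ(1+1/4z)y_n ⇒ h·k2=z(1+1/4z)y_n
  y_{n+1}/y_n = 1 − 3/11z + 14/11z(1+1/4z) = 1 + z + 7/22z²
  so R(z) = 1 + z + 7/22z².

Need |R(x)|<1, x<0.
x=-1.8: |R|=0.2309
R=1: x+7/22x²=0 ⇒ x=−22/7=-3.1429; min R=1−1/(4·7/22)=0.2143>−1
Confirm numerically:
  x=-2.827: |R|=0.71589 <1
  x=-1.918: |R|=0.25250 <1
  x=-1.571: |R|=0.21429 <1
  x=-1.354: |R|=0.22933 <1
  x=-3.509: |R|=1.40880 >1
  x=-3.360: |R|=1.23215 >1
  x=-3.230: |R|=1.08956 >1
So |R|<1 on (-3.1429, 0).

left endpoint -3.1429.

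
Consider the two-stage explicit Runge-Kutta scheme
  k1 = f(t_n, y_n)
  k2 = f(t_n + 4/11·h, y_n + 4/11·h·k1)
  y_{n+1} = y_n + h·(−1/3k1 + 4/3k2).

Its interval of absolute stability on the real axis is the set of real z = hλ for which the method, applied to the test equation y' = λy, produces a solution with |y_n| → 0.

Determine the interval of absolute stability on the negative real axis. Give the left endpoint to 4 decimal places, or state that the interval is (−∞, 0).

(-2.0625, 0).

Test eqn y'=λy, z=hλ:
  k1=λy_n ⇒ h·k1=z·y_n;  k2=λ(1+4/11z)y_n ⇒ h·k2=z(1+4/11z)y_n
  y_{n+1}/y_n = 1 − 1/3z + 4/3z(1+4/11z) = 1 + z + 16/33z²
  Hence R(z) = 1 + z + 16/33z².

Need |R(x)|<1, x<0.
x=-0.38: |R|=0.6900
R=1: x+16/33x²=0 ⇒ x=−33/16=-2.0625; min R=1−1/(4·16/33)=0.4844>−1
Confirm numerically:
  x=-1.627: |R|=0.65646 <1
  x=-1.454: |R|=0.57103 <1
  x=-0.958: |R|=0.48698 <1
  x=-0.889: |R|=0.49419 <1
  x=-2.636: |R|=1.73297 >1
  x=-2.502: |R|=1.53315 >1
  x=-2.187: |R|=1.13202 >1
Stable set (-2.0625, 0).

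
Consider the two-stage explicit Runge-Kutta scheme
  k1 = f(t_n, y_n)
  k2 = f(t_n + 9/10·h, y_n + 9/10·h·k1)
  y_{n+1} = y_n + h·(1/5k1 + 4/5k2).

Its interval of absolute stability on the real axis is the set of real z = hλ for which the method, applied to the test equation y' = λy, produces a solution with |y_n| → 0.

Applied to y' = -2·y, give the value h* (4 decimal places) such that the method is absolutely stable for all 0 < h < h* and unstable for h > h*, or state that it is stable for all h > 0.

With y'=λy (z=hλ):
  k1=λy_n ⇒ h·k1=z·y_n;  k2=λ(1+9/10z)y_n ⇒ h·k2=z(1+9/10z)y_n
  y_{n+1}/y_n = 1 + 1/5z + 4/5z(1+9/10z) = 1 + z + 18/25z²
  ⇒ R(z) = 1 + z + 18/25z².

Solve |R(x)|<1 on ℝ⁻.
x=-0.89: |R|=0.6803
R=1: x+18/25x²=0 ⇒ x=−25/18=-1.3889; min R=1−1/(4·18/25)=0.6528>−1
Confirm numerically:
  x=-1.201: |R|=0.83753 <1
  x=-1.042: |R|=0.73975 <1
  x=-0.862: |R|=0.67299 <1
  x=-0.679: |R|=0.65295 <1
  x=-1.834: |R|=1.58776 >1
  x=-1.666: |R|=1.33240 >1
  x=-1.412: |R|=1.02350 >1
Stable set (-1.3889, 0).

(-1.3889,0); λ=-2 ⇒ h* = (25/18)/2 = 0.6944.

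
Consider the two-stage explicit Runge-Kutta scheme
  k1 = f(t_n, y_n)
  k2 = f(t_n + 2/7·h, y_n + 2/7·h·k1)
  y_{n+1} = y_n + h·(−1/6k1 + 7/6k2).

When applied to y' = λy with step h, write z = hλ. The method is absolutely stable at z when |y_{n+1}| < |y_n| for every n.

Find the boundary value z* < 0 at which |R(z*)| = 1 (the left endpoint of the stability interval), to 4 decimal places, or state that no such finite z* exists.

Set f=λy, z=hλ:
  k1=λy_n ⇒ h·k1=z·y_n;  k2=λ(1+2/7z)y_n ⇒ h·k2=z(1+2/7z)y_n
  y_{n+1}/y_n = 1 − 1/6z + 7/6z(1+2/7z) = 1 + z + 1/3z²
  Hence R(z) = 1 + z + 1/3z².

Solve |R(x)|<1 on ℝ⁻.
x=-1.38: |R|=0.2548
R=1: x+1/3x²=0 ⇒ x=−3=-3.0000; min R=1−1/(4·1/3)=0.2500>−1
Confirm numerically:
  x=-2.529: |R|=0.60295 <1
  x=-2.475: |R|=0.56687 <1
  x=-1.386: |R|=0.25433 <1
  x=-3.390: |R|=1.44070 >1
  x=-3.106: |R|=1.10975 >1
Interval (-3.0000, 0).

left endpoint -3.0000.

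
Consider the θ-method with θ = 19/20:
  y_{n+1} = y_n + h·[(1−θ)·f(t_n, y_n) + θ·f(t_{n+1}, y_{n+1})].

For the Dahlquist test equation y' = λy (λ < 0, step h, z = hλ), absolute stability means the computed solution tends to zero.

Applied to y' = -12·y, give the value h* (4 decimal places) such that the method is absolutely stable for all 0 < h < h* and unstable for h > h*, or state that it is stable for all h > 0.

(−∞, 0) — no finite endpoint. Any h>0 works for λ=-12.

On y'=λy, z=hλ:
  y_{n+1} = y_n + z·[1/20·y_n + 19/20·y_{n+1}] ⇒ (1 − 19/20z)y_{n+1} = (1 + 1/20z)y_n
  R(z) = (1 + 1/20z)/(1 − 19/20z).

Solve |R(x)|<1 on ℝ⁻.
x=-0.78: |R|=0.5520
x=-2: |R|=0.3103
x=-10: |R|=0.0476
x=-100: |R|=0.0417
θ=19/20≥1/2 ⇒ |1+1/20x|<|1−19/20x| ∀x<0 ⇒ stable on all of ℝ⁻.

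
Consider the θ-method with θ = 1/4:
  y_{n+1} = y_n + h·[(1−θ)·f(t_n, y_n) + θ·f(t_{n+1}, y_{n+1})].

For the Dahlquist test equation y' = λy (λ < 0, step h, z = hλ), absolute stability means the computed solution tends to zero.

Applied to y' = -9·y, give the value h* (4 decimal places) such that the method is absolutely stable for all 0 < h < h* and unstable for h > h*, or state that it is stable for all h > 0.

Test eqn y'=λy, z=hλ:
  y_{n+1} = y_n + z·[3/4·y_n + 1/4·y_{n+1}] ⇒ (1 − 1/4z)y_{n+1} = (1 + 3/4z)y_n
  R(z) = (1 + 3/4z)/(1 − 1/4z).

Solve |R(x)|<1 on ℝ⁻.
x=-0.6: |R|=0.4783
R=−1: 1+3/4x = −1+1/4x ⇒ -1/2x=2 ⇒ x=2/(-1/2)=-4.0000
Confirm numerically:
  x=-3.168: |R|=0.76786 <1
  x=-2.046: |R|=0.35362 <1
  x=-1.774: |R|=0.22896 <1
  x=-4.388: |R|=1.09251 >1
  x=-4.085: |R|=1.02103 >1
So |R|<1 on (-4.0000, 0).

(-4.0000,0); λ=-9 ⇒ h* = (4)/9 = 0.4444.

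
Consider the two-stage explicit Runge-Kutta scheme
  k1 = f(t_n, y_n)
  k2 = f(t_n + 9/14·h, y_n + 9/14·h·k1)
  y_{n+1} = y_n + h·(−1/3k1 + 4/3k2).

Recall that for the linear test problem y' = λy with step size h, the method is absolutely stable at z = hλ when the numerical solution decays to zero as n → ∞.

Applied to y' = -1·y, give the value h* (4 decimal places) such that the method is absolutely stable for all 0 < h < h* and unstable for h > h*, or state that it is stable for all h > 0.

(-1.1667,0); λ=-1 ⇒ h* = (7/6)/1 = 1.1667.

With y'=λy (z=hλ):
  k1=λy_n ⇒ h·k1=z·y_n;  k2=λ(1+9/14z)y_n ⇒ h·k2=z(1+9/14z)y_n
  y_{n+1}/y_n = 1 − 1/3z + 4/3z(1+9/14z) = 1 + z + 6/7z²
  ⇒ R(z) = 1 + z + 6/7z².

Boundary: |R(x)|=1, x<0.
x=-0.5: |R|=0.7143
R=1: x+6/7x²=0 ⇒ x=−7/6=-1.1667; min R=1−1/(4·6/7)=0.7083>−1
Confirm numerically:
  x=-0.935: |R|=0.81434 <1
  x=-0.832: |R|=0.76133 <1
  x=-0.700: |R|=0.72000 <1
  x=-0.539: |R|=0.71002 <1
  x=-1.483: |R|=1.40210 >1
  x=-1.365: |R|=1.23205 >1
Stable set (-1.1667, 0).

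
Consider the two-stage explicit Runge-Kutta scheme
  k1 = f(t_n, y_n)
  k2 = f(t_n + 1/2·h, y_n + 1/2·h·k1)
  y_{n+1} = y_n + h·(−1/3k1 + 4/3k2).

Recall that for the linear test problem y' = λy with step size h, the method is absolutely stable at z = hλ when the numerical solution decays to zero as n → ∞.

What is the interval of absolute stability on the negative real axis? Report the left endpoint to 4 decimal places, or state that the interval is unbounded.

z∈(-1.5000,0).

With y'=λy (z=hλ):
  k1=λy_n ⇒ h·k1=z·y_n;  k2=λ(1+1/2z)y_n ⇒ h·k2=z(1+1/2z)y_n
  y_{n+1}/y_n = 1 − 1/3z + 4/3z(1+1/2z) = 1 + z + 2/3z²
  Hence R(z) = 1 + z + 2/3z².

Boundary: |R(x)|=1, x<0.
x=-0.88: |R|=0.6363
R=1: x+2/3x²=0 ⇒ x=−3/2=-1.5000; min R=1−1/(4·2/3)=0.6250>−1
Confirm numerically:
  x=-1.328: |R|=0.84772 <1
  x=-1.321: |R|=0.84236 <1
  x=-1.081: |R|=0.69804 <1
  x=-0.987: |R|=0.66245 <1
  x=-1.961: |R|=1.60268 >1
  x=-1.897: |R|=1.50207 >1
  x=-1.711: |R|=1.24068 >1
So |R|<1 on (-1.5000, 0).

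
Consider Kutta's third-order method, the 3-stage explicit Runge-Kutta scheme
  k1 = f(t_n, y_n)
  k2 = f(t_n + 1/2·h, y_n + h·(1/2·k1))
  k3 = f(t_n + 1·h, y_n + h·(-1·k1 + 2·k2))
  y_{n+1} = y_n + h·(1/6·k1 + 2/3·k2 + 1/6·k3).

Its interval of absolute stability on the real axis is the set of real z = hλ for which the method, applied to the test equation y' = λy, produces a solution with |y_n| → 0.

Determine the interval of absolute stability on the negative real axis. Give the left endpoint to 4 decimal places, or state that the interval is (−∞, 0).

(-2.5127, 0).

On y'=λy, z=hλ:
  order 3, 3-stage ⇒ R(z)=1+z+z^2/2+z^3/6
  (e.g. R(-1.35)=0.15119, |R|=0.15119)

Solve |R(x)|<1 on ℝ⁻.
x=-1.35: |R|=0.1512
|R(-2.79)|=1.5176 |R(-2.38)|=0.7947 |R(-1.03)|=0.3183
Bisect:
  x_lo=-2.9052 |R|=1.7717  x_hi=-0.2073 |R|=0.8127
  mid=-1.55621 |R|=0.02655 →hi
  mid=-2.23068 |R|=0.59267 →hi
  mid=-2.56792 |R|=1.09304 →lo
  mid=-2.39930 |R|=0.82296 →hi
  mid=-2.48361 |R|=0.95273 →hi
  mid=-2.52576 |R|=1.02153 →lo
  mid=-2.50469 |R|=0.98680 →hi
  mid=-2.51522 |R|=1.00408 →lo
  mid=-2.50995 |R|=0.99542 →hi
  ...
  [-2.51275,-2.51259] ⇒ x*=-2.5127
So |R|<1 on (-2.5127, 0).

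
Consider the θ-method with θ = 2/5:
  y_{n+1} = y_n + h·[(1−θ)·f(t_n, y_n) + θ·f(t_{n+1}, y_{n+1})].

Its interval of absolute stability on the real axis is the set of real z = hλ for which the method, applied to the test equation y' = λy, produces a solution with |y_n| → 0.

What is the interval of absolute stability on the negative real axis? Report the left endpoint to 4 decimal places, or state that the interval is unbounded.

Set f=λy, z=hλ:
  y_{n+1} = y_n + z·[3/5·y_n + 2/5·y_{n+1}] ⇒ (1 − 2/5z)y_{n+1} = (1 + 3/5z)y_n
  ⇒ R(z) = (1 + 3/5z)/(1 − 2/5z).

Need |R(x)|<1, x<0.
x=-0.33: |R|=0.7085
R=−1: 1+3/5x = −1+2/5x ⇒ -1/5x=2 ⇒ x=2/(-1/5)=-10.0000
Confirm numerically:
  x=-7.489: |R|=0.87431 <1
  x=-7.227: |R|=0.85746 <1
  x=-7.064: |R|=0.84651 <1
  x=-6.259: |R|=0.78645 <1
  x=-10.529: |R|=1.02030 >1
  x=-10.196: |R|=1.00772 >1
Interval (-10.0000, 0).

z∈(-10.0000,0).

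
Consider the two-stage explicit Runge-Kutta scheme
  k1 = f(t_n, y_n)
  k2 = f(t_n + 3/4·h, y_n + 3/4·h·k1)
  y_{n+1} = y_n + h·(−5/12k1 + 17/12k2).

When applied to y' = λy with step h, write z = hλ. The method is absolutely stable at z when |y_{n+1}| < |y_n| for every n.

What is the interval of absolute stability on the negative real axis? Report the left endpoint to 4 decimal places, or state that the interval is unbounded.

With y'=λy (z=hλ):
  k1=λy_n ⇒ h·k1=z·y_n;  k2=λ(1+3/4z)y_n ⇒ h·k2=z(1+3/4z)y_n
  y_{n+1}/y_n = 1 − 5/12z + 17/12z(1+3/4z) = 1 + z + 17/16z²
  R(z) = 1 + z + 17/16z².

Solve |R(x)|<1 on ℝ⁻.
x=-1.08: |R|=1.1593
R=1: x+17/16x²=0 ⇒ x=−16/17=-0.9412; min R=1−1/(4·17/16)=0.7647>−1
Confirm numerically:
  x=-0.875: |R|=0.93848 <1
  x=-0.753: |R|=0.84945 <1
  x=-0.751: |R|=0.84825 <1
  x=-0.582: |R|=0.77789 <1
  x=-1.299: |R|=1.49386 >1
  x=-1.011: |R|=1.07500 >1
Interval (-0.9412, 0).

(-0.9412, 0).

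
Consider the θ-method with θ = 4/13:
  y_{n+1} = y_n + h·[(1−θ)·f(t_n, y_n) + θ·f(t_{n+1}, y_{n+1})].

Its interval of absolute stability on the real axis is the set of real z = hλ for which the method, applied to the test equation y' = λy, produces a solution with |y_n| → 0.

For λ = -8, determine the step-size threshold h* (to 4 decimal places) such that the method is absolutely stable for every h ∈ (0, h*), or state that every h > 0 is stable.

(-5.2000,0); λ=-8 ⇒ h* = (26/5)/8 = 0.6500.

Set f=λy, z=hλ:
  y_{n+1} = y_n + z·[9/13·y_n + 4/13·y_{n+1}] ⇒ (1 − 4/13z)y_{n+1} = (1 + 9/13z)y_n
  Hence R(z) = (1 + 9/13z)/(1 − 4/13z).

Boundary: |R(x)|=1, x<0.
x=-0.43: |R|=0.6202
R=−1: 1+9/13x = −1+4/13x ⇒ -5/13x=2 ⇒ x=2/(-5/13)=-5.2000
Confirm numerically:
  x=-4.930: |R|=0.95874 <1
  x=-4.845: |R|=0.94518 <1
  x=-4.291: |R|=0.84932 <1
  x=-4.156: |R|=0.82379 <1
  x=-5.548: |R|=1.04944 >1
  x=-5.327: |R|=1.01851 >1
Stable set (-5.2000, 0).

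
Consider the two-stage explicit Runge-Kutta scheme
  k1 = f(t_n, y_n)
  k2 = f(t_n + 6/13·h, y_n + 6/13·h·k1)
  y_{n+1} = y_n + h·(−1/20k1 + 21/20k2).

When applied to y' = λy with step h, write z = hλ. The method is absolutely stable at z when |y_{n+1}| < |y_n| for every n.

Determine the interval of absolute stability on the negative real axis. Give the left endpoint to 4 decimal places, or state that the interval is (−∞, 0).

Set f=λy, z=hλ:
  k1=λy_n ⇒ h·k1=z·y_n;  k2=λ(1+6/13z)y_n ⇒ h·k2=z(1+6/13z)y_n
  y_{n+1}/y_n = 1 − 1/20z + 21/20z(1+6/13z) = 1 + z + 63/130z²
  so R(z) = 1 + z + 63/130z².

Find x<0 with |R(x)|<1.
x=-1.19: |R|=0.4963
R=1: x+63/130x²=0 ⇒ x=−130/63=-2.0635; min R=1−1/(4·63/130)=0.4841>−1
Confirm numerically:
  x=-2.006: |R|=0.94411 <1
  x=-1.268: |R|=0.51118 <1
  x=-1.156: |R|=0.49161 <1
  x=-1.073: |R|=0.48495 <1
  x=-2.659: |R|=1.76737 >1
  x=-2.364: |R|=1.34427 >1
Stable set (-2.0635, 0).

(-2.0635, 0).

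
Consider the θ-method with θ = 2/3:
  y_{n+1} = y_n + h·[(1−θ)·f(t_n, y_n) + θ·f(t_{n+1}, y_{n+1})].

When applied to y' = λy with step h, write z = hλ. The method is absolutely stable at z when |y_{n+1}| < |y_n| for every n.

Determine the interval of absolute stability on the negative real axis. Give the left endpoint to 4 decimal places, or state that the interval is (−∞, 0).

Test eqn y'=λy, z=hλ:
  y_{n+1} = y_n + z·[1/3·y_n + 2/3·y_{n+1}] ⇒ (1 − 2/3z)y_{n+1} = (1 + 1/3z)y_n
  so R(z) = (1 + 1/3z)/(1 − 2/3z).

Boundary: |R(x)|=1, x<0.
x=-1.33: |R|=0.2951
x=-2: |R|=0.1429
x=-10: |R|=0.3043
x=-100: |R|=0.4778
θ=2/3≥1/2 ⇒ |1+1/3x|<|1−2/3x| ∀x<0 ⇒ stable on all of ℝ⁻.

interval (−∞, 0).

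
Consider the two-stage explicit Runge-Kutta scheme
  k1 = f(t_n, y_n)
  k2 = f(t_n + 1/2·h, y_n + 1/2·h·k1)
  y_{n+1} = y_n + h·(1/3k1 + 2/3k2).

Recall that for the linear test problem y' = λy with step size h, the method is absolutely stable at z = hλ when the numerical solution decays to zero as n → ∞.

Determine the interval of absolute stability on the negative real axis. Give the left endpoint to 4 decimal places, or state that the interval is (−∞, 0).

On y'=λy, z=hλ:
  k1=λy_n ⇒ h·k1=z·y_n;  k2=λ(1+1/2z)y_n ⇒ h·k2=z(1+1/2z)y_n
  y_{n+1}/y_n = 1 + 1/3z + 2/3z(1+1/2z) = 1 + z + 1/3z²
  Hence R(z) = 1 + z + 1/3z².

Need |R(x)|<1, x<0.
x=-0.5: |R|=0.5833
R=1: x+1/3x²=0 ⇒ x=−3=-3.0000; min R=1−1/(4·1/3)=0.2500>−1
Confirm numerically:
  x=-2.951: |R|=0.95180 <1
  x=-2.796: |R|=0.80987 <1
  x=-1.853: |R|=0.29154 <1
  x=-3.413: |R|=1.46986 >1
  x=-3.398: |R|=1.45080 >1
  x=-3.382: |R|=1.43064 >1
Stable set (-3.0000, 0).

z∈(-3.0000,0).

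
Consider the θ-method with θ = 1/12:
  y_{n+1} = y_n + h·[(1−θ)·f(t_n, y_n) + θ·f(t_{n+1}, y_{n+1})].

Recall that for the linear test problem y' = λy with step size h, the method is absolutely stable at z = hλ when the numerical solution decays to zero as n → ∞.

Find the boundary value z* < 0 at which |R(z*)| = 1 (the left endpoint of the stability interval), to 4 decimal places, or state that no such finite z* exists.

On y'=λy, z=hλ:
  y_{n+1} = y_n + z·[11/12·y_n + 1/12·y_{n+1}] ⇒ (1 − 1/12z)y_{n+1} = (1 + 11/12z)y_n
  R(z) = (1 + 11/12z)/(1 − 1/12z).

Find x<0 with |R(x)|<1.
x=-0.73: |R|=0.3119
R=−1: 1+11/12x = −1+1/12x ⇒ -5/6x=2 ⇒ x=2/(-5/6)=-2.4000
Confirm numerically:
  x=-2.132: |R|=0.81036 <1
  x=-1.760: |R|=0.53488 <1
  x=-1.689: |R|=0.48060 <1
  x=-2.936: |R|=1.35886 >1
  x=-2.786: |R|=1.26106 >1
  x=-2.599: |R|=1.13631 >1
Stable set (-2.4000, 0).

z* = -2.4000.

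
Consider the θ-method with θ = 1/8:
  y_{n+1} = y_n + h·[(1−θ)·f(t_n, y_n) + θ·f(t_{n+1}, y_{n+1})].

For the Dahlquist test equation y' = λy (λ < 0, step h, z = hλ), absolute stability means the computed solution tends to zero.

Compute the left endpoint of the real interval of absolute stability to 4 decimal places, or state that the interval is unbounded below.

Set f=λy, z=hλ:
  y_{n+1} = y_n + z·[7/8·y_n + 1/8·y_{n+1}] ⇒ (1 − 1/8z)y_{n+1} = (1 + 7/8z)y_n
  so R(z) = (1 + 7/8z)/(1 − 1/8z).

Find x<0 with |R(x)|<1.
x=-0.87: |R|=0.2153
R=−1: 1+7/8x = −1+1/8x ⇒ -3/4x=2 ⇒ x=2/(-3/4)=-2.6667
Confirm numerically:
  x=-1.849: |R|=0.50188 <1
  x=-1.565: |R|=0.30894 <1
  x=-1.219: |R|=0.05782 <1
  x=-3.092: |R|=1.23008 >1
  x=-2.865: |R|=1.10953 >1
  x=-2.738: |R|=1.03986 >1
Stable set (-2.6667, 0).

z* = -2.6667.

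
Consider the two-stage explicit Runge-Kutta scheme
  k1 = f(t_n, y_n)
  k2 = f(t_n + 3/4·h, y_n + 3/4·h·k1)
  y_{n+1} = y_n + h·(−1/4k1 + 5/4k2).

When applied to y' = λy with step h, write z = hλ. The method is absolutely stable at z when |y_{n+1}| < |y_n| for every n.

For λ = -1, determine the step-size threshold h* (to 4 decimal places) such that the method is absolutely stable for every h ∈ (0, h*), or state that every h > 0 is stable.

With y'=λy (z=hλ):
  k1=λy_n ⇒ h·k1=z·y_n;  k2=λ(1+3/4z)y_n ⇒ h·k2=z(1+3/4z)y_n
  y_{n+1}/y_n = 1 − 1/4z + 5/4z(1+3/4z) = 1 + z + 15/16z²
  Hence R(z) = 1 + z + 15/16z².

Need |R(x)|<1, x<0.
x=-1.1: |R|=1.0344
R=1: x+15/16x²=0 ⇒ x=−16/15=-1.0667; min R=1−1/(4·15/16)=0.7333>−1
Confirm numerically:
  x=-0.812: |R|=0.80614 <1
  x=-0.735: |R|=0.77146 <1
  x=-0.705: |R|=0.76096 <1
  x=-0.518: |R|=0.73355 <1
  x=-1.550: |R|=1.70234 >1
  x=-1.483: |R|=1.57883 >1
Interval (-1.0667, 0).

(-1.0667,0); λ=-1 ⇒ h* = (16/15)/1 = 1.0667.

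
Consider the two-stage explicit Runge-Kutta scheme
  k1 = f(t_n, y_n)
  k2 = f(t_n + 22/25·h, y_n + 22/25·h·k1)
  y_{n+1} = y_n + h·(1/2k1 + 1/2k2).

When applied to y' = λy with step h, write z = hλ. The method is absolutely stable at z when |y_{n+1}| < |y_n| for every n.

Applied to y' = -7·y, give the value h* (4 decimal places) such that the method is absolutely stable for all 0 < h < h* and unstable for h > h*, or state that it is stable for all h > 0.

With y'=λy (z=hλ):
  k1=λy_n ⇒ h·k1=z·y_n;  k2=λ(1+22/25z)y_n ⇒ h·k2=z(1+22/25z)y_n
  y_{n+1}/y_n = 1 + 1/2z + 1/2z(1+22/25z) = 1 + z + 11/25z²
  ⇒ R(z) = 1 + z + 11/25z².

Find x<0 with |R(x)|<1.
x=-0.77: |R|=0.4909
R=1: x+11/25x²=0 ⇒ x=−25/11=-2.2727; min R=1−1/(4·11/25)=0.4318>−1
Confirm numerically:
  x=-2.165: |R|=0.89738 <1
  x=-2.141: |R|=0.87591 <1
  x=-1.877: |R|=0.67318 <1
  x=-0.968: |R|=0.44429 <1
  x=-2.816: |R|=1.67314 >1
  x=-2.779: |R|=1.61905 >1
  x=-2.395: |R|=1.12885 >1
Interval (-2.2727, 0).

(-2.2727,0); λ=-7 ⇒ h* = (25/11)/7 = 0.3247.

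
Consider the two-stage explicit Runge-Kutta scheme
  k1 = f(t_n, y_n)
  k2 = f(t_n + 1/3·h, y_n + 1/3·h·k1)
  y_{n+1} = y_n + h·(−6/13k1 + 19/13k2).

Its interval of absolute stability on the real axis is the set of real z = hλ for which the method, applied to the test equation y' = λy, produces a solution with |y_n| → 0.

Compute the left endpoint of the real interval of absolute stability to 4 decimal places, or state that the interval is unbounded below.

left endpoint -2.0526.

Test eqn y'=λy, z=hλ:
  k1=λy_n ⇒ h·k1=z·y_n;  k2=λ(1+1/3z)y_n ⇒ h·k2=z(1+1/3z)y_n
  y_{n+1}/y_n = 1 − 6/13z + 19/13z(1+1/3z) = 1 + z + 19/39z²
  ⇒ R(z) = 1 + z + 19/39z².

Find x<0 with |R(x)|<1.
x=-1.78: |R|=0.7636
R=1: x+19/39x²=0 ⇒ x=−39/19=-2.0526; min R=1−1/(4·19/39)=0.4868>−1
Confirm numerically:
  x=-1.683: |R|=0.69693 <1
  x=-1.621: |R|=0.65913 <1
  x=-1.512: |R|=0.60176 <1
  x=-1.476: |R|=0.58536 <1
  x=-2.610: |R|=1.70872 >1
  x=-2.444: |R|=1.46599 >1
So |R|<1 on (-2.0526, 0).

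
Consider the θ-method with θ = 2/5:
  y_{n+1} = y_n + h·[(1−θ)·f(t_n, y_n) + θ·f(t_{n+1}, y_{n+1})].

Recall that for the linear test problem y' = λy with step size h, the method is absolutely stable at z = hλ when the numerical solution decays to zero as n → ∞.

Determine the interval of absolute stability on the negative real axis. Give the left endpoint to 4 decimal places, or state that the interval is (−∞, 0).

On y'=λy, z=hλ:
  y_{n+1} = y_n + z·[3/5·y_n + 2/5·y_{n+1}] ⇒ (1 − 2/5z)y_{n+1} = (1 + 3/5z)y_n
  so R(z) = (1 + 3/5z)/(1 − 2/5z).

Boundary: |R(x)|=1, x<0.
x=-1.5: |R|=0.0625
R=−1: 1+3/5x = −1+2/5x ⇒ -1/5x=2 ⇒ x=2/(-1/5)=-10.0000
Confirm numerically:
  x=-5.888: |R|=0.75489 <1
  x=-5.843: |R|=0.75087 <1
  x=-5.840: |R|=0.75060 <1
  x=-10.434: |R|=1.01678 >1
  x=-10.288: |R|=1.01126 >1
  x=-10.192: |R|=1.00756 >1
So |R|<1 on (-10.0000, 0).

(-10.0000, 0).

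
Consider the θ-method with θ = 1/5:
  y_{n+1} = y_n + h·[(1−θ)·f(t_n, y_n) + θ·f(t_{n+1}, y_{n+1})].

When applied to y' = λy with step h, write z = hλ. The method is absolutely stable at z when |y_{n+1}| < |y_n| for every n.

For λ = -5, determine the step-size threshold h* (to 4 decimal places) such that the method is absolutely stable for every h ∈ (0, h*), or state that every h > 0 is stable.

(-3.3333,0); λ=-5 ⇒ h* = (10/3)/5 = 0.6667.

With y'=λy (z=hλ):
  y_{n+1} = y_n + z·[4/5·y_n + 1/5·y_{n+1}] ⇒ (1 − 1/5z)y_{n+1} = (1 + 4/5z)y_n
  so R(z) = (1 + 4/5z)/(1 − 1/5z).

Find x<0 with |R(x)|<1.
x=-1.73: |R|=0.2853
R=−1: 1+4/5x = −1+1/5x ⇒ -3/5x=2 ⇒ x=2/(-3/5)=-3.3333
Confirm numerically:
  x=-3.215: |R|=0.95679 <1
  x=-3.150: |R|=0.93252 <1
  x=-2.508: |R|=0.67022 <1
  x=-3.514: |R|=1.06366 >1
  x=-3.418: |R|=1.03017 >1
  x=-3.417: |R|=1.02982 >1
So |R|<1 on (-3.3333, 0).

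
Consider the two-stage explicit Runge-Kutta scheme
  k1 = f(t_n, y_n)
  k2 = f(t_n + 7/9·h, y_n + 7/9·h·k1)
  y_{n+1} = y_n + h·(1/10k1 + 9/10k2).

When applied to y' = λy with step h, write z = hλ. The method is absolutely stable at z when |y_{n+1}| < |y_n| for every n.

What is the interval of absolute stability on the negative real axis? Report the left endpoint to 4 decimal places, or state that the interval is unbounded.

z∈(-1.4286,0).

Set f=λy, z=hλ:
  k1=λy_n ⇒ h·k1=z·y_n;  k2=λ(1+7/9z)y_n ⇒ h·k2=z(1+7/9z)y_n
  y_{n+1}/y_n = 1 + 1/10z + 9/10z(1+7/9z) = 1 + z + 7/10z²
  Hence R(z) = 1 + z + 7/10z².

Boundary: |R(x)|=1, x<0.
x=-1.03: |R|=0.7126
R=1: x+7/10x²=0 ⇒ x=−10/7=-1.4286; min R=1−1/(4·7/10)=0.6429>−1
Confirm numerically:
  x=-0.876: |R|=0.66116 <1
  x=-0.756: |R|=0.64408 <1
  x=-0.599: |R|=0.65216 <1
  x=-2.015: |R|=1.82716 >1
  x=-1.467: |R|=1.03946 >1
Interval (-1.4286, 0).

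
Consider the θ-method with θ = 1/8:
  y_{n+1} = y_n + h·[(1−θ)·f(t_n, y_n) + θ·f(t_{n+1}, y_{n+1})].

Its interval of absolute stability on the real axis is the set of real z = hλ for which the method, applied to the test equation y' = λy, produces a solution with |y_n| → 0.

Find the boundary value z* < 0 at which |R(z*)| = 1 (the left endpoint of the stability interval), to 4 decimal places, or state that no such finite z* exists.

On y'=λy, z=hλ:
  y_{n+1} = y_n + z·[7/8·y_n + 1/8·y_{n+1}] ⇒ (1 − 1/8z)y_{n+1} = (1 + 7/8z)y_n
  R(z) = (1 + 7/8z)/(1 − 1/8z).

Solve |R(x)|<1 on ℝ⁻.
x=-0.38: |R|=0.6372
R=−1: 1+7/8x = −1+1/8x ⇒ -3/4x=2 ⇒ x=2/(-3/4)=-2.6667
Confirm numerically:
  x=-2.399: |R|=0.84556 <1
  x=-2.103: |R|=0.66525 <1
  x=-2.034: |R|=0.62169 <1
  x=-1.943: |R|=0.56331 <1
  x=-3.228: |R|=1.29996 >1
  x=-3.110: |R|=1.23942 >1
  x=-2.700: |R|=1.01869 >1
Stable set (-2.6667, 0).

z* = -2.6667.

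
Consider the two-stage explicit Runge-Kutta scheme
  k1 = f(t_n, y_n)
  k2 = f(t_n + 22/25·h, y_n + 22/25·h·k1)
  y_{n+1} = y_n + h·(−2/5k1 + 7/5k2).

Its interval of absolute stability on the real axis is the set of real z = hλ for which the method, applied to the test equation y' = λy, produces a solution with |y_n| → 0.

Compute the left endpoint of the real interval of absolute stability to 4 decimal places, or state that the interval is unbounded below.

z* = -0.8117.

On y'=λy, z=hλ:
  k1=λy_n ⇒ h·k1=z·y_n;  k2=λ(1+22/25z)y_n ⇒ h·k2=z(1+22/25z)y_n
  y_{n+1}/y_n = 1 − 2/5z + 7/5z(1+22/25z) = 1 + z + 154/125z²
  Hence R(z) = 1 + z + 154/125z².

Find x<0 with |R(x)|<1.
x=-1.23: |R|=1.6339
R=1: x+154/125x²=0 ⇒ x=−125/154=-0.8117; min R=1−1/(4·154/125)=0.7971>−1
Confirm numerically:
  x=-0.669: |R|=0.88240 <1
  x=-0.637: |R|=0.86291 <1
  x=-0.471: |R|=0.80231 <1
  x=-0.422: |R|=0.79740 <1
  x=-1.239: |R|=1.65227 >1
  x=-1.089: |R|=1.37205 >1
  x=-0.995: |R|=1.22471 >1
So |R|<1 on (-0.8117, 0).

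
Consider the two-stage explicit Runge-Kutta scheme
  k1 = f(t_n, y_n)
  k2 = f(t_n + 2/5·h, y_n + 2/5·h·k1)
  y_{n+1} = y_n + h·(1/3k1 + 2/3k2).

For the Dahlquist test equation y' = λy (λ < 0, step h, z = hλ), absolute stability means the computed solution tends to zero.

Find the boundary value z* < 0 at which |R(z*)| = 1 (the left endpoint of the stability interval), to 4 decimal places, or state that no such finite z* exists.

On y'=λy, z=hλ:
  k1=λy_n ⇒ h·k1=z·y_n;  k2=λ(1+2/5z)y_n ⇒ h·k2=z(1+2/5z)y_n
  y_{n+1}/y_n = 1 + 1/3z + 2/3z(1+2/5z) = 1 + z + 4/15z²
  R(z) = 1 + z + 4/15z².

Boundary: |R(x)|=1, x<0.
x=-1.43: |R|=0.1153
R=1: x+4/15x²=0 ⇒ x=−15/4=-3.7500; min R=1−1/(4·4/15)=0.0625>−1
Confirm numerically:
  x=-3.440: |R|=0.71563 <1
  x=-2.768: |R|=0.27515 <1
  x=-2.664: |R|=0.22851 <1
  x=-2.109: |R|=0.07710 <1
  x=-4.140: |R|=1.43056 >1
  x=-4.068: |R|=1.34497 >1
  x=-3.808: |R|=1.05890 >1
Stable set (-3.7500, 0).

left endpoint -3.7500.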